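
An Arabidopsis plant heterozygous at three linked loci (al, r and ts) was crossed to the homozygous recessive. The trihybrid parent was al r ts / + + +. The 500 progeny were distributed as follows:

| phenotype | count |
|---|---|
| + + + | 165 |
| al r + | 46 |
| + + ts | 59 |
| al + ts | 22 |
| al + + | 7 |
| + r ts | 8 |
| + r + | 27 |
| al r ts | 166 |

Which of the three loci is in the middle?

al

The two rarest classes, + r ts and al + +, are the double crossovers. Comparing them with the parentals, only the al allele has switched, so al is the middle locus and the order is ts – al – r.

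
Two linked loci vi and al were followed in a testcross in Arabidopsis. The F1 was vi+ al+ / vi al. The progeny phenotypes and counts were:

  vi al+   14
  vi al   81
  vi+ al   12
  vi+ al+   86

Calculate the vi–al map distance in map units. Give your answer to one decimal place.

The recombinant classes are vi+ al and vi al+: 12 + 14 = 26.
Recombination frequency = 26/193 = 0.1347 ≈ 13.5%, i.e. 13.5 map units.

13.5 map units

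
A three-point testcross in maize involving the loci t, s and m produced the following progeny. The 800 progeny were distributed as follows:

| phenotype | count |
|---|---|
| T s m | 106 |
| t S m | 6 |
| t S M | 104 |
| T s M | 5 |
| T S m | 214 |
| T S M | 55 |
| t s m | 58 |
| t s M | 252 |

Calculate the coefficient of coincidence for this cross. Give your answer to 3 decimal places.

The two most frequent reciprocal classes, t s M and T S m, are the parental types, so the F1 was t s M / T S m.
The two rarest classes, T s M and t S m, are the double crossovers. Comparing them with the parentals, only the t allele has switched, so t is the middle locus and the order is s – t – m.
s–t: (210 + 11)/800 = 0.2762; t–m: (113 + 11)/800 = 0.1550.
Expected DCO frequency = 0.2762 × 0.1550 ≈ 0.04281; observed = 11/800 ≈ 0.01375.
Coefficient of coincidence = 0.01375/0.04281 ≈ 0.321.

0.321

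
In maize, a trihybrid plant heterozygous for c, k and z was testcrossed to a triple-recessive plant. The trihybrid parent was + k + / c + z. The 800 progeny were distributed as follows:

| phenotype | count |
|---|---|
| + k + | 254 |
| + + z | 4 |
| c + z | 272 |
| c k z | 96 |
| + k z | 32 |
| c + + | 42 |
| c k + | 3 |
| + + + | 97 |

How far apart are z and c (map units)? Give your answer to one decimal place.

The two rarest classes, c k + and + + z, are the double crossovers. Comparing them with the parentals, only the c allele has switched, so c is the middle locus and the order is k – c – z.
Crossovers in the c–z interval produce the single-crossover classes + k z and c + + (32 + 42 = 74) plus the double crossovers (7).
RF(c–z) = (74 + 7) / 800 = 81/800 = 0.1013 → 10.1 map units.

10.1 map units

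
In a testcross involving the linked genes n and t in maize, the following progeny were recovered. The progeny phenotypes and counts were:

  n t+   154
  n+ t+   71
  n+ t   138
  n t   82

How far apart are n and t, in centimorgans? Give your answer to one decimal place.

The two most frequent classes, n+ t (138) and n t+ (154), are the parental types, so the F1 was n+ t / n t+.
The recombinant classes are n+ t+ and n t: 71 + 82 = 153.
Recombination frequency = 153/445 = 0.3438 ≈ 34.4%, i.e. 34.4 centimorgans.

34.4 centimorgans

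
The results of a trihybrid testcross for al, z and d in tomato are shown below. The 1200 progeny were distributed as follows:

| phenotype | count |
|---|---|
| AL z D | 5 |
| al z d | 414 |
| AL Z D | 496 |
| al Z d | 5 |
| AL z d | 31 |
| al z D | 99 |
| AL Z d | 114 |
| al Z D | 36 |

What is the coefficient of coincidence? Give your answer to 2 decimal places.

The two most frequent reciprocal classes, al z d and AL Z D, are the parental types, so the F1 was al z d / AL Z D.
The two rarest classes, al Z d and AL z D, are the double crossovers. Comparing them with the parentals, only the z allele has switched, so z is the middle locus and the order is al – z – d.
al–z: (67 + 10)/1200 = 0.0642; z–d: (213 + 10)/1200 = 0.1858.
Expected DCO frequency = 0.0642 × 0.1858 ≈ 0.01193; observed = 10/1200 ≈ 0.00833.
Coefficient of coincidence = 0.00833/0.01193 ≈ 0.70.

0.70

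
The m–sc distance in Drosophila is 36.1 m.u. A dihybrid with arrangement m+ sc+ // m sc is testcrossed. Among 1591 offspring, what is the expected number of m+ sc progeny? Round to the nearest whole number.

287

A map distance of 36.1 m.u. corresponds to a recombination frequency of 0.361.
The F1 is m+ sc+ / m sc, so m+ sc is a recombinant gamete class with expected frequency r/2 = 0.361/2 = 0.1805.
Expected number = 0.1805 × 1591 = 287.18 ≈ 287.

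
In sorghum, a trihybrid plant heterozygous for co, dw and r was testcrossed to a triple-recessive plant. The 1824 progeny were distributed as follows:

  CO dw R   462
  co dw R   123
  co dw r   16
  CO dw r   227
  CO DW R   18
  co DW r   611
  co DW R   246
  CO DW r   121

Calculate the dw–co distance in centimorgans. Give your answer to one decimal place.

15.2 centimorgans

The two most frequent reciprocal classes, CO dw R and co DW r, are the parental types, so the F1 was CO dw R / co DW r.
The two rarest classes, CO DW R and co dw r, are the double crossovers. Comparing them with the parentals, only the dw allele has switched, so dw is the middle locus and the order is r – dw – co.
Crossovers in the dw–co interval produce the single-crossover classes co dw R and CO DW r (123 + 121 = 244) plus the double crossovers (34).
RF(dw–co) = (244 + 34) / 1824 = 278/1824 = 0.1524 → 15.2 centimorgans.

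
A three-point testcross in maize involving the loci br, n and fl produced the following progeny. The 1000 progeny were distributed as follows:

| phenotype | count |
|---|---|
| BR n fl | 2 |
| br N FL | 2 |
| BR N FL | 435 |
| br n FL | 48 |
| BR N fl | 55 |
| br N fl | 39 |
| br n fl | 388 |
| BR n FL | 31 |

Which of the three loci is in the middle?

br

The two most frequent reciprocal classes, BR N FL and br n fl, are the parental types, so the F1 was BR N FL / br n fl.
The two rarest classes, br N FL and BR n fl, are the double crossovers. Comparing them with the parentals, only the br allele has switched, so br is the middle locus and the order is fl – br – n.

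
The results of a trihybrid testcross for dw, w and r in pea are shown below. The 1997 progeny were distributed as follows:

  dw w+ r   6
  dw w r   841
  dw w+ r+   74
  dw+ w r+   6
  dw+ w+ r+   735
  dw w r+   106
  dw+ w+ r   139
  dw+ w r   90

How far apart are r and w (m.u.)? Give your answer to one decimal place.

12.9 m.u.

The two most frequent reciprocal classes, dw w r and dw+ w+ r+, are the parental types, so the F1 was dw w r / dw+ w+ r+.
The two rarest classes, dw w+ r and dw+ w r+, are the double crossovers. Comparing them with the parentals, only the w allele has switched, so w is the middle locus and the order is dw – w – r.
Crossovers in the w–r interval produce the single-crossover classes dw w r+ and dw+ w+ r (106 + 139 = 245) plus the double crossovers (12).
RF(w–r) = (245 + 12) / 1997 = 257/1997 = 0.1287 → 12.9 m.u.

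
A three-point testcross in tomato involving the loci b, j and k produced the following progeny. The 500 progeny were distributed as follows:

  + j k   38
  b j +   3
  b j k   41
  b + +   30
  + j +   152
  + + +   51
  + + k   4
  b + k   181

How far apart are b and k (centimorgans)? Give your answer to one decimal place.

The two most frequent reciprocal classes, b + k and + j +, are the parental types, so the F1 was b + k / + j +.
The two rarest classes, + + k and b j +, are the double crossovers. Comparing them with the parentals, only the b allele has switched, so b is the middle locus and the order is j – b – k.
Crossovers in the b–k interval produce the single-crossover classes b + + and + j k (30 + 38 = 68) plus the double crossovers (7).
RF(b–k) = (68 + 7) / 500 = 75/500 = 0.1500 → 15.0 centimorgans.

15.0 centimorgans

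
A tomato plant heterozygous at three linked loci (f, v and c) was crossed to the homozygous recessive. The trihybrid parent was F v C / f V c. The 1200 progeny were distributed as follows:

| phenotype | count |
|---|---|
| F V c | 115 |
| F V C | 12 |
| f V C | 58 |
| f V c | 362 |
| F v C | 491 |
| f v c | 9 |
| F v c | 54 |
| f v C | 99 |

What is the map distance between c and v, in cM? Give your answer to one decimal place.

The two rarest classes, F V C and f v c, are the double crossovers. Comparing them with the parentals, only the v allele has switched, so v is the middle locus and the order is c – v – f.
Crossovers in the c–v interval produce the single-crossover classes F v c and f V C (54 + 58 = 112) plus the double crossovers (21).
RF(c–v) = (112 + 21) / 1200 = 133/1200 = 0.1108 → 11.1 cM.

11.1 cM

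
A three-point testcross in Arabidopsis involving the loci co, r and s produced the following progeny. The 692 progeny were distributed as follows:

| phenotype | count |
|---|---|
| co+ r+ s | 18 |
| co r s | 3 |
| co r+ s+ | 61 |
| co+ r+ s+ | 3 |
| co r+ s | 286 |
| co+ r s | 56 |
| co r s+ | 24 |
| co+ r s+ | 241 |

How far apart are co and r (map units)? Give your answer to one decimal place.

6.9 map units

The two most frequent reciprocal classes, co+ r s+ and co r+ s, are the parental types, so the F1 was co+ r s+ / co r+ s.
The two rarest classes, co+ r+ s+ and co r s, are the double crossovers. Comparing them with the parentals, only the r allele has switched, so r is the middle locus and the order is co – r – s.
Crossovers in the co–r interval produce the single-crossover classes co r s+ and co+ r+ s (24 + 18 = 42) plus the double crossovers (6).
RF(co–r) = (42 + 6) / 692 = 48/692 = 0.0694 → 6.9 map units.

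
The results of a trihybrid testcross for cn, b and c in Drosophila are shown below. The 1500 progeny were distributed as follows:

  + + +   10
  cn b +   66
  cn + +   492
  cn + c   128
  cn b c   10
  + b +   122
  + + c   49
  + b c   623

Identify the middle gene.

The two most frequent reciprocal classes, cn + + and + b c, are the parental types, so the F1 was cn + + / + b c.
The two rarest classes, + + + and cn b c, are the double crossovers. Comparing them with the parentals, only the cn allele has switched, so cn is the middle locus and the order is b – cn – c.

cn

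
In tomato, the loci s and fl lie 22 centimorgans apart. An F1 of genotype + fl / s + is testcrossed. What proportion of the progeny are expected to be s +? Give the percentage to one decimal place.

39.0%

A map distance of 22 centimorgans corresponds to a recombination frequency of 0.220.
The F1 is + fl / s +, so s + is a parental gamete class with expected frequency (1 − r)/2 = 0.780/2 = 0.3900.
That is 0.3900 = 39.0% of the progeny.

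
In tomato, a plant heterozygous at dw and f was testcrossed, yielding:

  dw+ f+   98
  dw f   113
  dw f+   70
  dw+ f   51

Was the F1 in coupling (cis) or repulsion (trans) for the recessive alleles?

The two most frequent classes are dw+ f+ (98) and dw f (113); these are the parental (non-recombinant) types.
So the F1 carried dw+ f+ on one chromosome and dw f on the other — the recessive alleles are on the same chromosome (cis / coupling).

cis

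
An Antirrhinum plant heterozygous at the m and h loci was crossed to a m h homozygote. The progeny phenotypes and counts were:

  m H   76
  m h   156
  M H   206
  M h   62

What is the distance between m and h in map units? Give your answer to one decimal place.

27.6 map units

The two most frequent classes, M H (206) and m h (156), are the parental types, so the F1 was M H / m h.
The recombinant classes are M h and m H: 62 + 76 = 138.
Recombination frequency = 138/500 = 0.2760 ≈ 27.6%, i.e. 27.6 map units.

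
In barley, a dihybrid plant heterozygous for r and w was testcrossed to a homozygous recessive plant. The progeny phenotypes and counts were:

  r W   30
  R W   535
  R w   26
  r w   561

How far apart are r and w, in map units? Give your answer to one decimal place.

The two most frequent classes, R W (535) and r w (561), are the parental types, so the F1 was R W / r w.
The recombinant classes are R w and r W: 26 + 30 = 56.
Recombination frequency = 56/1152 = 0.0486 ≈ 4.9%, i.e. 4.9 map units.

4.9 map units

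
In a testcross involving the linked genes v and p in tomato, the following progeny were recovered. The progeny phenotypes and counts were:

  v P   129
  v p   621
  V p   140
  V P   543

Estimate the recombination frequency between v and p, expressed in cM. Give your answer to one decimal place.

18.8 cM

The two most frequent classes, V P (543) and v p (621), are the parental types, so the F1 was V P / v p.
The recombinant classes are V p and v P: 140 + 129 = 269.
Recombination frequency = 269/1433 = 0.1877 ≈ 18.8%, i.e. 18.8 cM.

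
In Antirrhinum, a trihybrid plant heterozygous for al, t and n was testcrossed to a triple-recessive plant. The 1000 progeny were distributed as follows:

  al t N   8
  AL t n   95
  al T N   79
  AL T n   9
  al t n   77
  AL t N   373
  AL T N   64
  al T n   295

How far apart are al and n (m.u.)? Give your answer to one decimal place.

19.1 m.u.

The two most frequent reciprocal classes, AL t N and al T n, are the parental types, so the F1 was AL t N / al T n.
The two rarest classes, al t N and AL T n, are the double crossovers. Comparing them with the parentals, only the al allele has switched, so al is the middle locus and the order is n – al – t.
Crossovers in the n–al interval produce the single-crossover classes AL t n and al T N (95 + 79 = 174) plus the double crossovers (17).
RF(n–al) = (174 + 17) / 1000 = 191/1000 = 0.1910 → 19.1 m.u.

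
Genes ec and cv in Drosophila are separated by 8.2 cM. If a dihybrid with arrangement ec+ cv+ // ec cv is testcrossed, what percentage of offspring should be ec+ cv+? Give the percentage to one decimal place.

A map distance of 8.2 cM corresponds to a recombination frequency of 0.082.
The F1 is ec+ cv+ / ec cv, so ec+ cv+ is a parental gamete class with expected frequency (1 − r)/2 = 0.918/2 = 0.4590.
That is 0.4590 = 45.9% of the progeny.

45.9%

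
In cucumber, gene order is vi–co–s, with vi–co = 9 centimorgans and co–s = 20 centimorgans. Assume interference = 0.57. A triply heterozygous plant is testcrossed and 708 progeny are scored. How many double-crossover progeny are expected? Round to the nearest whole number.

Map distances give recombination frequencies of 0.090 and 0.200 for the two intervals.
With interference 0.57 (so coincidence = 0.43), expected double-crossover frequency = 0.090 × 0.200 × 0.43 = 0.00774.
Expected number = 0.00774 × 708 = 5.48 ≈ 5.

5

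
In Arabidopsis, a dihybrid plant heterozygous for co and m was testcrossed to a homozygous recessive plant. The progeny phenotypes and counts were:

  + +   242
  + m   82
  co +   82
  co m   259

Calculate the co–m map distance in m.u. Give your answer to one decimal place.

The two most frequent classes, + + (242) and co m (259), are the parental types, so the F1 was + + / co m.
The recombinant classes are + m and co +: 82 + 82 = 164.
Recombination frequency = 164/665 = 0.2466 ≈ 24.7%, i.e. 24.7 m.u.

24.7 m.u.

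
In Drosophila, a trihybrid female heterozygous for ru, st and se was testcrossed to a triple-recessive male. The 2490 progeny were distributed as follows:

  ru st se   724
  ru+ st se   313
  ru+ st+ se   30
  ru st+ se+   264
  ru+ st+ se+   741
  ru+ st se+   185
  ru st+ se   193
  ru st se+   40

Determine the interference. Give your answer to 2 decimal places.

The two most frequent reciprocal classes, ru+ st+ se+ and ru st se, are the parental types, so the F1 was ru+ st+ se+ / ru st se.
The two rarest classes, ru+ st+ se and ru st se+, are the double crossovers. Comparing them with the parentals, only the se allele has switched, so se is the middle locus and the order is ru – se – st.
ru–se: (577 + 70)/2490 = 0.2598; se–st: (378 + 70)/2490 = 0.1799.
Expected DCO frequency = 0.2598 × 0.1799 ≈ 0.04674; observed = 70/2490 ≈ 0.02811.
Coefficient of coincidence = 0.02811/0.04674 ≈ 0.60; interference = 1 − 0.60 = 0.40.

0.40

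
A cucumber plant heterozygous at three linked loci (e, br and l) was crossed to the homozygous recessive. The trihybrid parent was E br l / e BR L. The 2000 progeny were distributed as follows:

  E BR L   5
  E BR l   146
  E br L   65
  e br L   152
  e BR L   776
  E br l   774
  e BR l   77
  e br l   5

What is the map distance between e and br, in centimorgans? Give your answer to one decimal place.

The two rarest classes, e br l and E BR L, are the double crossovers. Comparing them with the parentals, only the e allele has switched, so e is the middle locus and the order is br – e – l.
Crossovers in the br–e interval produce the single-crossover classes E BR l and e br L (146 + 152 = 298) plus the double crossovers (10).
RF(br–e) = (298 + 10) / 2000 = 308/2000 = 0.1540 → 15.4 centimorgans.

15.4 centimorgans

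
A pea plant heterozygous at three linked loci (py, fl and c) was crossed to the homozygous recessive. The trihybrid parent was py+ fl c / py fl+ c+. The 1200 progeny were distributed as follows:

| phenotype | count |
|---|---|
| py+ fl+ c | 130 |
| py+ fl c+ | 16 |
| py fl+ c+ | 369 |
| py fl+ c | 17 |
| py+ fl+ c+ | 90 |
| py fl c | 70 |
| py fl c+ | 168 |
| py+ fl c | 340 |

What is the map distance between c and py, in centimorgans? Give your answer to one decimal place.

The two rarest classes, py+ fl c+ and py fl+ c, are the double crossovers. Comparing them with the parentals, only the c allele has switched, so c is the middle locus and the order is fl – c – py.
Crossovers in the c–py interval produce the single-crossover classes py fl c and py+ fl+ c+ (70 + 90 = 160) plus the double crossovers (33).
RF(c–py) = (160 + 33) / 1200 = 193/1200 = 0.1608 → 16.1 centimorgans.

16.1 centimorgans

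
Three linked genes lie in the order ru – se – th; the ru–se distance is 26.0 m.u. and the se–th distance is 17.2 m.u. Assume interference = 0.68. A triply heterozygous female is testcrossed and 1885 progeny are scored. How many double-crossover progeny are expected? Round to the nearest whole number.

27

Map distances give recombination frequencies of 0.260 and 0.172 for the two intervals.
With interference 0.68 (so coincidence = 0.32), expected double-crossover frequency = 0.260 × 0.172 × 0.32 = 0.01431.
Expected number = 0.01431 × 1885 = 26.98 ≈ 27.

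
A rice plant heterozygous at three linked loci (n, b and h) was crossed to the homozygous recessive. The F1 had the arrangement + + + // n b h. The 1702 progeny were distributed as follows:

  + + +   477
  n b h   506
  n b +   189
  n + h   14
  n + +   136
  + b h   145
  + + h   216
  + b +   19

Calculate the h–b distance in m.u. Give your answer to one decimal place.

25.7 m.u.

The two rarest classes, + b + and n + h, are the double crossovers. Comparing them with the parentals, only the b allele has switched, so b is the middle locus and the order is n – b – h.
Crossovers in the b–h interval produce the single-crossover classes + + h and n b + (216 + 189 = 405) plus the double crossovers (33).
RF(b–h) = (405 + 33) / 1702 = 438/1702 = 0.2573 → 25.7 m.u.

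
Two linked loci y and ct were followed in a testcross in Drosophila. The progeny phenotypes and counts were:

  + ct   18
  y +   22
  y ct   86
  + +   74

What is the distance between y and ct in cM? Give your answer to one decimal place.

20.0 cM

The two most frequent classes, + + (74) and y ct (86), are the parental types, so the F1 was + + / y ct.
The recombinant classes are + ct and y +: 18 + 22 = 40.
Recombination frequency = 40/200 = 0.2000 ≈ 20.0%, i.e. 20.0 cM.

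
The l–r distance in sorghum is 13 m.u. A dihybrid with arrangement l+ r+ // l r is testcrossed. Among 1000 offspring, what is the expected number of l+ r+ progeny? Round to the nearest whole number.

A map distance of 13 m.u. corresponds to a recombination frequency of 0.130.
The F1 is l+ r+ / l r, so l+ r+ is a parental gamete class with expected frequency (1 − r)/2 = 0.870/2 = 0.4350.
Expected number = 0.4350 × 1000 = 435.00 ≈ 435.

435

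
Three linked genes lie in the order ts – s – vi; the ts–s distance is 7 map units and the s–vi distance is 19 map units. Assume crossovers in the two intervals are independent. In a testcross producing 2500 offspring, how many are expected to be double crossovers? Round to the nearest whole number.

Map distances give recombination frequencies of 0.070 and 0.190 for the two intervals.
With no interference, expected double-crossover frequency = 0.070 × 0.190 = 0.01330.
Expected number = 0.01330 × 2500 = 33.25 ≈ 33.

33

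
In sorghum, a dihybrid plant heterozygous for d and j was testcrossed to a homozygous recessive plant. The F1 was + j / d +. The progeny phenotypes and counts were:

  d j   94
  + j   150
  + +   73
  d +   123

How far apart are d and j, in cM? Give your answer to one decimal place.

The recombinant classes are + + and d j: 73 + 94 = 167.
Recombination frequency = 167/440 = 0.3795 ≈ 38.0%, i.e. 38.0 cM.

38.0 cM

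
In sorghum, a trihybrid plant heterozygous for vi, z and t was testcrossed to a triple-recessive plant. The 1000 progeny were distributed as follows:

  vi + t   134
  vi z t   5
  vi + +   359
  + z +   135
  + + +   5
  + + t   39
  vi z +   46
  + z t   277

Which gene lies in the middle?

vi

The two most frequent reciprocal classes, + z t and vi + +, are the parental types, so the F1 was + z t / vi + +.
The two rarest classes, vi z t and + + +, are the double crossovers. Comparing them with the parentals, only the vi allele has switched, so vi is the middle locus and the order is z – vi – t.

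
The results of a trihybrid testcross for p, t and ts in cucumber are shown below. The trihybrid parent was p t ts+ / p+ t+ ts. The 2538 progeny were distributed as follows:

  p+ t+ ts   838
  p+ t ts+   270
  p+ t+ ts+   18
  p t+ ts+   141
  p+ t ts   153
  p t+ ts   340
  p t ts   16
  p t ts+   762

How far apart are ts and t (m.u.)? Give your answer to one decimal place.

The two rarest classes, p t ts and p+ t+ ts+, are the double crossovers. Comparing them with the parentals, only the ts allele has switched, so ts is the middle locus and the order is t – ts – p.
Crossovers in the t–ts interval produce the single-crossover classes p t+ ts+ and p+ t ts (141 + 153 = 294) plus the double crossovers (34).
RF(t–ts) = (294 + 34) / 2538 = 328/2538 = 0.1292 → 12.9 m.u.

12.9 m.u.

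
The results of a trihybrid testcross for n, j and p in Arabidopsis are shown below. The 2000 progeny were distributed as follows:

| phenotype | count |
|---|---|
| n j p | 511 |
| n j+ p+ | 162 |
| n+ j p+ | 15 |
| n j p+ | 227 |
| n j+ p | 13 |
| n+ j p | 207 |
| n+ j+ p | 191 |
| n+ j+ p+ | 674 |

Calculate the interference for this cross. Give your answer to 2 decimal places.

The two most frequent reciprocal classes, n j p and n+ j+ p+, are the parental types, so the F1 was n j p / n+ j+ p+.
The two rarest classes, n j+ p and n+ j p+, are the double crossovers. Comparing them with the parentals, only the j allele has switched, so j is the middle locus and the order is n – j – p.
n–j: (369 + 28)/2000 = 0.1985; j–p: (418 + 28)/2000 = 0.2230.
Expected DCO frequency = 0.1985 × 0.2230 ≈ 0.04427; observed = 28/2000 ≈ 0.01400.
Coefficient of coincidence = 0.01400/0.04427 ≈ 0.32; interference = 1 − 0.32 = 0.68.

0.68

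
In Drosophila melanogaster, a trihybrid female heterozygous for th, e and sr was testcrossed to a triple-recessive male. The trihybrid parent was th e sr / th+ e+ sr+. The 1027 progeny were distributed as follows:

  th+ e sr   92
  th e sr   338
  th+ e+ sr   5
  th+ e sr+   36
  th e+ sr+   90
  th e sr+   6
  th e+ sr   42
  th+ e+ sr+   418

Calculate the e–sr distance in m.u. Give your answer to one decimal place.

The two rarest classes, th e sr+ and th+ e+ sr, are the double crossovers. Comparing them with the parentals, only the sr allele has switched, so sr is the middle locus and the order is th – sr – e.
Crossovers in the sr–e interval produce the single-crossover classes th e+ sr and th+ e sr+ (42 + 36 = 78) plus the double crossovers (11).
RF(sr–e) = (78 + 11) / 1027 = 89/1027 = 0.0867 → 8.7 m.u.

8.7 m.u.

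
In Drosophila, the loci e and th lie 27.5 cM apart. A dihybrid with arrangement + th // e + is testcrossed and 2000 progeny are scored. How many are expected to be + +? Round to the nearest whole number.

A map distance of 27.5 cM corresponds to a recombination frequency of 0.275.
The F1 is + th / e +, so + + is a recombinant gamete class with expected frequency r/2 = 0.275/2 = 0.1375.
Expected number = 0.1375 × 2000 = 275.00 ≈ 275.

275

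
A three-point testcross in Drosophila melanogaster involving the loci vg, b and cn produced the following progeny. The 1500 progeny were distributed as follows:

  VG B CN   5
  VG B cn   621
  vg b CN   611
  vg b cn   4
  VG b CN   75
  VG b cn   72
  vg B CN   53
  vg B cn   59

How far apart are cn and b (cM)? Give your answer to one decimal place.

The two most frequent reciprocal classes, vg b CN and VG B cn, are the parental types, so the F1 was vg b CN / VG B cn.
The two rarest classes, vg b cn and VG B CN, are the double crossovers. Comparing them with the parentals, only the cn allele has switched, so cn is the middle locus and the order is b – cn – vg.
Crossovers in the b–cn interval produce the single-crossover classes vg B CN and VG b cn (53 + 72 = 125) plus the double crossovers (9).
RF(b–cn) = (125 + 9) / 1500 = 134/1500 = 0.0893 → 8.9 cM.

8.9 cM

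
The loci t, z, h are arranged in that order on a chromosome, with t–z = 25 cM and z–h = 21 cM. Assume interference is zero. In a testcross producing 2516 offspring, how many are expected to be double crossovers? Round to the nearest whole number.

Map distances give recombination frequencies of 0.250 and 0.210 for the two intervals.
With no interference, expected double-crossover frequency = 0.250 × 0.210 = 0.05250.
Expected number = 0.05250 × 2516 = 132.09 ≈ 132.

132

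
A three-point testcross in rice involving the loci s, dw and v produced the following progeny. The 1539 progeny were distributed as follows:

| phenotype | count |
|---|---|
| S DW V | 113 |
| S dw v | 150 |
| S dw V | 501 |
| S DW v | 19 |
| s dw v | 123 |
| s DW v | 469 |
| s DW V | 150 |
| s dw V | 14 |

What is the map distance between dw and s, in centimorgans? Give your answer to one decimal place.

17.5 centimorgans

The two most frequent reciprocal classes, S dw V and s DW v, are the parental types, so the F1 was S dw V / s DW v.
The two rarest classes, s dw V and S DW v, are the double crossovers. Comparing them with the parentals, only the s allele has switched, so s is the middle locus and the order is v – s – dw.
Crossovers in the s–dw interval produce the single-crossover classes S DW V and s dw v (113 + 123 = 236) plus the double crossovers (33).
RF(s–dw) = (236 + 33) / 1539 = 269/1539 = 0.1748 → 17.5 centimorgans.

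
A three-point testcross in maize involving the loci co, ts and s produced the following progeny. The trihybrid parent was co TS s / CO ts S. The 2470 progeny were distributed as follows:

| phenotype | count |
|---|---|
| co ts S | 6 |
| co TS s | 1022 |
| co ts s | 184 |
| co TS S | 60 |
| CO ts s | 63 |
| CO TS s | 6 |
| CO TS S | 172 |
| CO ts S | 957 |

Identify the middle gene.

co

The two rarest classes, CO TS s and co ts S, are the double crossovers. Comparing them with the parentals, only the co allele has switched, so co is the middle locus and the order is s – co – ts.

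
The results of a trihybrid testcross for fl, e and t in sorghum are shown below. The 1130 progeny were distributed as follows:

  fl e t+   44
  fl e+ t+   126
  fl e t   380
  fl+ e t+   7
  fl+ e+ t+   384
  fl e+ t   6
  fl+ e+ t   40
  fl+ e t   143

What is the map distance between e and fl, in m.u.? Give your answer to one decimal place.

25.0 m.u.

The two most frequent reciprocal classes, fl+ e+ t+ and fl e t, are the parental types, so the F1 was fl+ e+ t+ / fl e t.
The two rarest classes, fl+ e t+ and fl e+ t, are the double crossovers. Comparing them with the parentals, only the e allele has switched, so e is the middle locus and the order is t – e – fl.
Crossovers in the e–fl interval produce the single-crossover classes fl e+ t+ and fl+ e t (126 + 143 = 269) plus the double crossovers (13).
RF(e–fl) = (269 + 13) / 1130 = 282/1130 = 0.2496 → 25.0 m.u.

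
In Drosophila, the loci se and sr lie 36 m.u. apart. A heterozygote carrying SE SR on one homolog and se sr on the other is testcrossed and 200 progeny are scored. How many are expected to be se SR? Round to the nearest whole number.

A map distance of 36 m.u. corresponds to a recombination frequency of 0.360.
The F1 is SE SR / se sr, so se SR is a recombinant gamete class with expected frequency r/2 = 0.360/2 = 0.1800.
Expected number = 0.1800 × 200 = 36.00 ≈ 36.

36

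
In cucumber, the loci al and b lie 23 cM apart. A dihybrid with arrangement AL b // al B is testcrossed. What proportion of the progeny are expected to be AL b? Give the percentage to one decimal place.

38.5%

A map distance of 23 cM corresponds to a recombination frequency of 0.230.
The F1 is AL b / al B, so AL b is a parental gamete class with expected frequency (1 − r)/2 = 0.770/2 = 0.3850.
That is 0.3850 = 38.5% of the progeny.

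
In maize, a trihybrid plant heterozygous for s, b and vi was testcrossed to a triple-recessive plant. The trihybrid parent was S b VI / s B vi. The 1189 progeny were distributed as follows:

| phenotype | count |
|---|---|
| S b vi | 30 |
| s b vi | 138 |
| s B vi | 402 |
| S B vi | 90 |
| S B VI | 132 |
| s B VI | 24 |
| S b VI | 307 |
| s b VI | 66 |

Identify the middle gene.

The two rarest classes, S b vi and s B VI, are the double crossovers. Comparing them with the parentals, only the vi allele has switched, so vi is the middle locus and the order is s – vi – b.

vi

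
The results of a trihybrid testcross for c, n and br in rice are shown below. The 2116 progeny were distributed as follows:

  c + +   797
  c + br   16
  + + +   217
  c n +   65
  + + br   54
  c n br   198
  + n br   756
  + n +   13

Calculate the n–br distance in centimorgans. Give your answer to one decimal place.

The two most frequent reciprocal classes, + n br and c + +, are the parental types, so the F1 was + n br / c + +.
The two rarest classes, + n + and c + br, are the double crossovers. Comparing them with the parentals, only the br allele has switched, so br is the middle locus and the order is n – br – c.
Crossovers in the n–br interval produce the single-crossover classes + + br and c n + (54 + 65 = 119) plus the double crossovers (29).
RF(n–br) = (119 + 29) / 2116 = 148/2116 = 0.0699 → 7.0 centimorgans.

7.0 centimorgans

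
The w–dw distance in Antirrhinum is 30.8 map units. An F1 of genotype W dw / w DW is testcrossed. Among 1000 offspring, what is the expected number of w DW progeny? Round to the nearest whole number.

A map distance of 30.8 map units corresponds to a recombination frequency of 0.308.
The F1 is W dw / w DW, so w DW is a parental gamete class with expected frequency (1 − r)/2 = 0.692/2 = 0.3460.
Expected number = 0.3460 × 1000 = 346.00 ≈ 346.

346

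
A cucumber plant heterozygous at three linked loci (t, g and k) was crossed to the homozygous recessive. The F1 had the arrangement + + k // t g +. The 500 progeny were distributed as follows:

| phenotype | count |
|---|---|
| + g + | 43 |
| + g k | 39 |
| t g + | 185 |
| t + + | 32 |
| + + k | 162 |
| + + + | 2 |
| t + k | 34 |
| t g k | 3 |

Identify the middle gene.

k

The two rarest classes, + + + and t g k, are the double crossovers. Comparing them with the parentals, only the k allele has switched, so k is the middle locus and the order is g – k – t.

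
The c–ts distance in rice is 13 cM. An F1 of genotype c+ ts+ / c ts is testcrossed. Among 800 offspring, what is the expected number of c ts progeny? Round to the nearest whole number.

348

A map distance of 13 cM corresponds to a recombination frequency of 0.130.
The F1 is c+ ts+ / c ts, so c ts is a parental gamete class with expected frequency (1 − r)/2 = 0.870/2 = 0.4350.
Expected number = 0.4350 × 800 = 348.00 ≈ 348.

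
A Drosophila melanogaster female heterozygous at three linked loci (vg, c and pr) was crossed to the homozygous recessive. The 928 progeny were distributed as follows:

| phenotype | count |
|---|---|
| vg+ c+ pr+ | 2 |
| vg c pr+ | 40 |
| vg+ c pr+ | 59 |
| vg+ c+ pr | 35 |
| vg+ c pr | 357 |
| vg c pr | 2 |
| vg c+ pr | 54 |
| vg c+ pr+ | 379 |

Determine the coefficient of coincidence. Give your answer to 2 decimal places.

The two most frequent reciprocal classes, vg c+ pr+ and vg+ c pr, are the parental types, so the F1 was vg c+ pr+ / vg+ c pr.
The two rarest classes, vg+ c+ pr+ and vg c pr, are the double crossovers. Comparing them with the parentals, only the vg allele has switched, so vg is the middle locus and the order is c – vg – pr.
c–vg: (75 + 4)/928 = 0.0851; vg–pr: (113 + 4)/928 = 0.1261.
Expected DCO frequency = 0.0851 × 0.1261 ≈ 0.01073; observed = 4/928 ≈ 0.00431.
Coefficient of coincidence = 0.00431/0.01073 ≈ 0.40.

0.40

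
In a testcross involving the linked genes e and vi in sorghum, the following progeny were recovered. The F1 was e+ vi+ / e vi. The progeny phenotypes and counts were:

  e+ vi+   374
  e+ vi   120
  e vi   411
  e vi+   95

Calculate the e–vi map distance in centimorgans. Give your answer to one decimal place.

21.5 centimorgans

The recombinant classes are e+ vi and e vi+: 120 + 95 = 215.
Recombination frequency = 215/1000 = 0.2150 ≈ 21.5%, i.e. 21.5 centimorgans.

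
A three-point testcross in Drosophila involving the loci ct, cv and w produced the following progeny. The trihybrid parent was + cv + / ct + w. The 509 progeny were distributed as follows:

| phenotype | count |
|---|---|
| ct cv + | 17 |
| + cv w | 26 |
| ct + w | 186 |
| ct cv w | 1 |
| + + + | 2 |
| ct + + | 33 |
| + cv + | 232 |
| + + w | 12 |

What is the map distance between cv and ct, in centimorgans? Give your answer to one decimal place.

The two rarest classes, + + + and ct cv w, are the double crossovers. Comparing them with the parentals, only the cv allele has switched, so cv is the middle locus and the order is ct – cv – w.
Crossovers in the ct–cv interval produce the single-crossover classes ct cv + and + + w (17 + 12 = 29) plus the double crossovers (3).
RF(ct–cv) = (29 + 3) / 509 = 32/509 = 0.0629 → 6.3 centimorgans.

6.3 centimorgans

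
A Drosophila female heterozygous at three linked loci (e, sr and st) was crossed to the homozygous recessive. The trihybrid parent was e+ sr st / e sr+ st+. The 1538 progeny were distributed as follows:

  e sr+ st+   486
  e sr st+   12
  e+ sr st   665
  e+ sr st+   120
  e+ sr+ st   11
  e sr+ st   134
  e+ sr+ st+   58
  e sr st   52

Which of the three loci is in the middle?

The two rarest classes, e+ sr+ st and e sr st+, are the double crossovers. Comparing them with the parentals, only the sr allele has switched, so sr is the middle locus and the order is e – sr – st.

sr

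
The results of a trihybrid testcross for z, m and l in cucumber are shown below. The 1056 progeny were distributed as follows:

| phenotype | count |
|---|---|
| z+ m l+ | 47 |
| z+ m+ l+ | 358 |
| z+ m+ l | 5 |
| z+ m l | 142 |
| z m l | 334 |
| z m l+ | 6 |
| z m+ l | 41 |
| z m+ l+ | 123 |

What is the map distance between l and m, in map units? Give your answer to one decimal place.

9.4 map units

The two most frequent reciprocal classes, z m l and z+ m+ l+, are the parental types, so the F1 was z m l / z+ m+ l+.
The two rarest classes, z m l+ and z+ m+ l, are the double crossovers. Comparing them with the parentals, only the l allele has switched, so l is the middle locus and the order is m – l – z.
Crossovers in the m–l interval produce the single-crossover classes z m+ l and z+ m l+ (41 + 47 = 88) plus the double crossovers (11).
RF(m–l) = (88 + 11) / 1056 = 99/1056 = 0.0938 → 9.4 map units.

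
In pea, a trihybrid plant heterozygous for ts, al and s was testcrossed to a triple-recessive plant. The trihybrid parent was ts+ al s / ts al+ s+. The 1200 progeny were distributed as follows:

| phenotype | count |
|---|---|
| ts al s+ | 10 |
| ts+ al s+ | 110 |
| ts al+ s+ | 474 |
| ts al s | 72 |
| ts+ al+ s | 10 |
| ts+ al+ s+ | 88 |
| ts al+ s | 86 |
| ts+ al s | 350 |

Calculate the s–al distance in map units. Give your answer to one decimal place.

18.0 map units

The two rarest classes, ts+ al+ s and ts al s+, are the double crossovers. Comparing them with the parentals, only the al allele has switched, so al is the middle locus and the order is ts – al – s.
Crossovers in the al–s interval produce the single-crossover classes ts+ al s+ and ts al+ s (110 + 86 = 196) plus the double crossovers (20).
RF(al–s) = (196 + 20) / 1200 = 216/1200 = 0.1800 → 18.0 map units.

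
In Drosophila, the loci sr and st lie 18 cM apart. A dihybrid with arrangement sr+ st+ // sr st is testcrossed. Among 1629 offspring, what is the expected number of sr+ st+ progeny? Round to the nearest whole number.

668

A map distance of 18 cM corresponds to a recombination frequency of 0.180.
The F1 is sr+ st+ / sr st, so sr+ st+ is a parental gamete class with expected frequency (1 − r)/2 = 0.820/2 = 0.4100.
Expected number = 0.4100 × 1629 = 667.89 ≈ 668.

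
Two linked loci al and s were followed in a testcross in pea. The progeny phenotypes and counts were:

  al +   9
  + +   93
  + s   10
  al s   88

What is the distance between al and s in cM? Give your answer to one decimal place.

9.5 cM

The two most frequent classes, + + (93) and al s (88), are the parental types, so the F1 was + + / al s.
The recombinant classes are + s and al +: 10 + 9 = 19.
Recombination frequency = 19/200 = 0.0950 ≈ 9.5%, i.e. 9.5 cM.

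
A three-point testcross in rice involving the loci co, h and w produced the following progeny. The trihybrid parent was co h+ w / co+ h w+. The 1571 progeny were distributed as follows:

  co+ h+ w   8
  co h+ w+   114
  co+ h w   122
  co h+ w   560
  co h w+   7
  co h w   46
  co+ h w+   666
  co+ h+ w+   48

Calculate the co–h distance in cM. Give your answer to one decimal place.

6.9 cM

The two rarest classes, co+ h+ w and co h w+, are the double crossovers. Comparing them with the parentals, only the co allele has switched, so co is the middle locus and the order is w – co – h.
Crossovers in the co–h interval produce the single-crossover classes co h w and co+ h+ w+ (46 + 48 = 94) plus the double crossovers (15).
RF(co–h) = (94 + 15) / 1571 = 109/1571 = 0.0694 → 6.9 cM.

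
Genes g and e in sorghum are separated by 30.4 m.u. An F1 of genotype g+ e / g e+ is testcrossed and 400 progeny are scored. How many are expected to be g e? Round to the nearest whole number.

61

A map distance of 30.4 m.u. corresponds to a recombination frequency of 0.304.
The F1 is g+ e / g e+, so g e is a recombinant gamete class with expected frequency r/2 = 0.304/2 = 0.1520.
Expected number = 0.1520 × 400 = 60.80 ≈ 61.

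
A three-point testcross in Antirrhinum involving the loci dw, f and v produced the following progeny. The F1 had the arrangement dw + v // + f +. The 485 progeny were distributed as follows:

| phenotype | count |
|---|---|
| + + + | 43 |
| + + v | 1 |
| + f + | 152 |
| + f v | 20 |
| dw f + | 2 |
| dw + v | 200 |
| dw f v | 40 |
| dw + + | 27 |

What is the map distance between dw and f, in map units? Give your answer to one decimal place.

The two rarest classes, + + v and dw f +, are the double crossovers. Comparing them with the parentals, only the dw allele has switched, so dw is the middle locus and the order is v – dw – f.
Crossovers in the dw–f interval produce the single-crossover classes dw f v and + + + (40 + 43 = 83) plus the double crossovers (3).
RF(dw–f) = (83 + 3) / 485 = 86/485 = 0.1773 → 17.7 map units.

17.7 map units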